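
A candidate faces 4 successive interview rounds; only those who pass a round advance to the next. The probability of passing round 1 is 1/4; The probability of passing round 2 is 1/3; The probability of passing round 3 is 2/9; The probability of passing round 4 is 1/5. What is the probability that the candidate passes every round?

1/270

Multiplying along the chain,
P = 1/4 × 1/3 × 2/9 × 1/5 = 2/540 = 1/270.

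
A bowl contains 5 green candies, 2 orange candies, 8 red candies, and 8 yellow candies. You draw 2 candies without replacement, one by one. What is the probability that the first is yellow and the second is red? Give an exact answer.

32/253

Chain rule:
P = 8/23 × 8/22 = 64/506 = 32/253.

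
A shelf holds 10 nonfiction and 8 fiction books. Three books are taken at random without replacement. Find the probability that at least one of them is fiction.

P(no fiction) = 10/18 × 9/17 × 8/16 = 720/4896 = 5/34.
P(at least one) = 1 − 5/34 = 29/34.

29/34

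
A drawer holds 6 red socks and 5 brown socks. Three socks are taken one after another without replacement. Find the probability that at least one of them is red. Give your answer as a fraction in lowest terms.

31/33

P(no red) = 5/11 × 4/10 × 3/9 = 60/990 = 2/33.
P(at least one) = 1 − 2/33 = 31/33.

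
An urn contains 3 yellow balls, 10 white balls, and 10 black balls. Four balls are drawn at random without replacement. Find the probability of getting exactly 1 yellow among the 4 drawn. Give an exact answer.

One ordering (yellow drawn first) has probability 3/23 × 20/22 × 19/21 × 18/20 = 20520/212520 = 171/1771.
There are C(4,1) = 4 such orderings, each equally likely, so P = 4 × 171/1771 = 684/1771.

684/1771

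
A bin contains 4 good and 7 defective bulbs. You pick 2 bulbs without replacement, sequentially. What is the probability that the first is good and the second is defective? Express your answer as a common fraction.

Chain rule:
P = 4/11 × 7/10 = 28/110 = 14/55.

14/55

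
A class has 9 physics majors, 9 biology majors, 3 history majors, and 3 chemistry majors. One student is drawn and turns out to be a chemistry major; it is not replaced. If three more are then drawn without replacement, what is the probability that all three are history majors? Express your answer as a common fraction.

1/1771

After the first draw, 3 of the remaining 23 students are history majors.
P = 3/23 × 2/22 × 1/21 = 6/10626 = 1/1771.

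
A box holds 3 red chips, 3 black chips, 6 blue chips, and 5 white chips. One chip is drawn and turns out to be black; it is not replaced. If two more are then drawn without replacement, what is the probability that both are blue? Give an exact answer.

1/8

After the first draw, 6 of the remaining 16 chips are blue.
P = 6/16 × 5/15 = 30/240 = 1/8.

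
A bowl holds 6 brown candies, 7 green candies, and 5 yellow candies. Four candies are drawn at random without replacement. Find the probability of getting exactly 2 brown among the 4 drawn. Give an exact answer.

11/34

One ordering (brown drawn first) has probability 6/18 × 5/17 × 12/16 × 11/15 = 3960/73440 = 11/204.
There are C(4,2) = 6 such orderings, each equally likely, so P = 6 × 11/204 = 11/34.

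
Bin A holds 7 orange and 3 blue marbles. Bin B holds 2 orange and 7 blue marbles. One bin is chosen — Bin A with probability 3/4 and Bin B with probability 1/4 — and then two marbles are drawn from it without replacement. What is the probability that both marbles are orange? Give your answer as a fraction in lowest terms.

From Bin A: P(both orange) = (7/10)(6/9) = 7/15.
From Bin B: P(both orange) = (2/9)(1/8) = 1/36.
Total probability = (3/4)(7/15) + (1/4)(1/36) = 257/720.

257/720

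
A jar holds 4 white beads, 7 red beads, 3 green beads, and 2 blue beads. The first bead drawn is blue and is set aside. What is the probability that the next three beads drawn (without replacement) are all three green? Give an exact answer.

After the first draw, 3 of the remaining 15 beads are green.
P = 3/15 × 2/14 × 1/13 = 6/2730 = 1/455.

1/455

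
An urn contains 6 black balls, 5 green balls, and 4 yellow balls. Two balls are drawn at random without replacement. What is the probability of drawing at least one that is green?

4/7

P(no green) = 10/15 × 9/14 = 90/210 = 3/7.
P(at least one) = 1 − 3/7 = 4/7.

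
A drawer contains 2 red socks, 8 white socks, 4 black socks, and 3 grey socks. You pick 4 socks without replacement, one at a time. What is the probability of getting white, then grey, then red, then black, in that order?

Each draw changes the counts, so multiply the conditional probabilities along the sequence:
P = 8/17 × 3/16 × 2/15 × 4/14 = 192/57120 = 2/595.

2/595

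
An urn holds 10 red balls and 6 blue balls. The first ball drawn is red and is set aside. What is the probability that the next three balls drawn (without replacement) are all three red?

After the first draw, 9 of the remaining 15 balls are red.
P = 9/15 × 8/14 × 7/13 = 504/2730 = 12/65.

12/65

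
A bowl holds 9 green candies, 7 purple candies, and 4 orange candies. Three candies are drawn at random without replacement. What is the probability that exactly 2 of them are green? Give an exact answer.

One ordering (green drawn first) has probability 9/20 × 8/19 × 11/18 = 792/6840 = 11/95.
There are C(3,2) = 3 such orderings, each equally likely, so P = 3 × 11/95 = 33/95.

33/95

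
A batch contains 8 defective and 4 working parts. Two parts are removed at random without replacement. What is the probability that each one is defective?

14/33

P = 8/12 × 7/11 = 56/132 = 14/33.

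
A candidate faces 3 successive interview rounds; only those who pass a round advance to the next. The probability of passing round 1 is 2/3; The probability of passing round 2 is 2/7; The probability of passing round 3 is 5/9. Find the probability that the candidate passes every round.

Multiplying along the chain,
P = 2/3 × 2/7 × 5/9 = 20/189.

20/189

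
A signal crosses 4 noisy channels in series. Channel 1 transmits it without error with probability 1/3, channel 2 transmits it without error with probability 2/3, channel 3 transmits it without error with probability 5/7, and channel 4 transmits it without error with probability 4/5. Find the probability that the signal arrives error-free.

8/63

The events are sequential, so multiply the conditional probabilities:
P = 1/3 × 2/3 × 5/7 × 4/5 = 40/315 = 8/63.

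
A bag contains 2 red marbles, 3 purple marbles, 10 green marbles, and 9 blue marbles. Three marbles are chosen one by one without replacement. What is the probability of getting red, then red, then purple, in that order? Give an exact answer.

1/2024

Multiply the probability of each draw given the previous ones:
P = 2/24 × 1/23 × 3/22 = 6/12144 = 1/2024.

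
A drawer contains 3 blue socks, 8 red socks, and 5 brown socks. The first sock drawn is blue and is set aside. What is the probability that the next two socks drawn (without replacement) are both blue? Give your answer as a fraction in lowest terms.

After the first draw, 2 of the remaining 15 socks are blue.
P = 2/15 × 1/14 = 2/210 = 1/105.

1/105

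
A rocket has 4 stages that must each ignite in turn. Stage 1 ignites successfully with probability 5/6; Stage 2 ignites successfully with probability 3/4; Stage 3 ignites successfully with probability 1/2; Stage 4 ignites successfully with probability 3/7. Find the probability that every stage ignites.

Multiplying along the chain,
P = 5/6 × 3/4 × 1/2 × 3/7 = 45/336 = 15/112.

15/112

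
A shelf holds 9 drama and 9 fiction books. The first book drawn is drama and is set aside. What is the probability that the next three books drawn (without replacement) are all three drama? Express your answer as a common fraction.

With the first book removed, 8 drama remain out of 17.
P = 8/17 × 7/16 × 6/15 = 336/4080 = 7/85.

7/85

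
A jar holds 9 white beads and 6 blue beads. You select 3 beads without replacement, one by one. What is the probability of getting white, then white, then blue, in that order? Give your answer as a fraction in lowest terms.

Each draw changes the counts, so multiply the conditional probabilities along the sequence:
P = 9/15 × 8/14 × 6/13 = 432/2730 = 72/455.

72/455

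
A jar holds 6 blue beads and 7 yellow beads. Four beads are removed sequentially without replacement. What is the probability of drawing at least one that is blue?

136/143

P(no blue) = 7/13 × 6/12 × 5/11 × 4/10 = 840/17160 = 7/143.
P(at least one) = 1 − 7/143 = 136/143.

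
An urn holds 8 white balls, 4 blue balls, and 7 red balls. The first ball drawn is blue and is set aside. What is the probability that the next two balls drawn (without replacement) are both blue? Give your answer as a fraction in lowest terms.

1/51

With the first ball removed, 3 blue remain out of 18.
P = 3/18 × 2/17 = 6/306 = 1/51.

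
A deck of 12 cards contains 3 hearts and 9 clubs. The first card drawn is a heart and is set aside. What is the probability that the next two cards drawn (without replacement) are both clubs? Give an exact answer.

After the first draw, 9 of the remaining 11 cards are clubs.
P = 9/11 × 8/10 = 72/110 = 36/55.

36/55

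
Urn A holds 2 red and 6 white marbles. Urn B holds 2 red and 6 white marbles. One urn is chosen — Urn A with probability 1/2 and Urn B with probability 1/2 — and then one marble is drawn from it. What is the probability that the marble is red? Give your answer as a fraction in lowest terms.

From Urn A: P(red) = 2/8.
From Urn B: P(red) = 2/8.
Total probability = (1/2)(2/8) + (1/2)(2/8) = 1/4.

1/4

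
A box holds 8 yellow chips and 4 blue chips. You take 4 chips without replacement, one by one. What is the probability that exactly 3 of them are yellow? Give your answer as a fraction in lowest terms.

One ordering (yellow drawn first) has probability 8/12 × 7/11 × 6/10 × 4/9 = 1344/11880 = 56/495.
There are C(4,3) = 4 such orderings, each equally likely, so P = 4 × 56/495 = 224/495.

224/495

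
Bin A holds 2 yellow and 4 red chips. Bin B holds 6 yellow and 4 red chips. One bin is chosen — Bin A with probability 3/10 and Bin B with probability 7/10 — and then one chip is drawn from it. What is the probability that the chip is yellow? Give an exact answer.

13/25

From Bin A: P(yellow) = 2/6.
From Bin B: P(yellow) = 6/10.
Total probability = (3/10)(2/6) + (7/10)(6/10) = 13/25.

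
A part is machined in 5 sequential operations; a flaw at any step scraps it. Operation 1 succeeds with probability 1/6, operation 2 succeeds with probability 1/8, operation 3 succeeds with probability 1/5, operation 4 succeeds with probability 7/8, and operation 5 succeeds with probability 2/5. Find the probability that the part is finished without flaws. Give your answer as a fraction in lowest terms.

7/4800

Each stage is reached only if all earlier stages succeed, so
P = 1/6 × 1/8 × 1/5 × 7/8 × 2/5 = 14/9600 = 7/4800.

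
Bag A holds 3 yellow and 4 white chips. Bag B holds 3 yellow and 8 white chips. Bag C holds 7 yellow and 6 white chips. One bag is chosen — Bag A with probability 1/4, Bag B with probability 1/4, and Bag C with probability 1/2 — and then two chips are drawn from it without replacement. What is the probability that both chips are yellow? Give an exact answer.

3683/20020

From Bag A: P(both yellow) = (3/7)(2/6) = 1/7.
From Bag B: P(both yellow) = (3/11)(2/10) = 3/55.
From Bag C: P(both yellow) = (7/13)(6/12) = 7/26.
Total probability = (1/4)(1/7) + (1/4)(3/55) + (1/2)(7/26) = 3683/20020.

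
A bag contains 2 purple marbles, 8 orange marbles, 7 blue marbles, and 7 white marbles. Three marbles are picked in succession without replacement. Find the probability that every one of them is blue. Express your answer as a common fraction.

35/2024

P = 7/24 × 6/23 × 5/22 = 210/12144 = 35/2024.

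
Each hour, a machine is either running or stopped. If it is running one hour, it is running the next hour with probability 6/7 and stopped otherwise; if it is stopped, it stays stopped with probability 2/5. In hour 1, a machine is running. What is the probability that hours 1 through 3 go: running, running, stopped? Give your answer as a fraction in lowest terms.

6/49

Hour 1 is given. For each transition, use the conditional probability from the current state:
P(running | running) = 6/7; P(stopped | running) = 1/7.
P = 6/7 × 1/7 = 6/49.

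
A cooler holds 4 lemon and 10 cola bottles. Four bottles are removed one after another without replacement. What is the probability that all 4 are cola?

P = 10/14 × 9/13 × 8/12 × 7/11 = 5040/24024 = 30/143.

30/143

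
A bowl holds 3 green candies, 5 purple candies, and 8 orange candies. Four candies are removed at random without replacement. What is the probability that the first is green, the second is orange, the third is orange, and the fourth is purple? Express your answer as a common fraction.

Each draw changes the counts, so multiply the conditional probabilities along the sequence:
P = 3/16 × 8/15 × 7/14 × 5/13 = 840/43680 = 1/52.

1/52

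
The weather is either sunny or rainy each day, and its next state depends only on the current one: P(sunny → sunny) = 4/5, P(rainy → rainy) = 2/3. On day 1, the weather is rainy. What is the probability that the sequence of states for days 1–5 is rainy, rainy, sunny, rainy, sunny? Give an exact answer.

Day 1 is given. For each transition, use the conditional probability from the current state:
P(rainy | rainy) = 2/3; P(sunny | rainy) = 1/3; P(rainy | sunny) = 1/5; P(sunny | rainy) = 1/3.
P = 2/3 × 1/3 × 1/5 × 1/3 = 2/135.

2/135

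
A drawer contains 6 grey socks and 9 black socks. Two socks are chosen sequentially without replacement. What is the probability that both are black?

12/35

P = 9/15 × 8/14 = 72/210 = 12/35.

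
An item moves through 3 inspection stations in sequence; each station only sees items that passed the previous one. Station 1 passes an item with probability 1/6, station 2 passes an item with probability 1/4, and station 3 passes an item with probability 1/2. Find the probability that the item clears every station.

1/48

Multiplying along the chain,
P = 1/6 × 1/4 × 1/2 = 1/48.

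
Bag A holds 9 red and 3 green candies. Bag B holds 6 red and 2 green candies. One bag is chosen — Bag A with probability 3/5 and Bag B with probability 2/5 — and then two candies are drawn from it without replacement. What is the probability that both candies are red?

417/770

From Bag A: P(both red) = (9/12)(8/11) = 6/11.
From Bag B: P(both red) = (6/8)(5/7) = 15/28.
Total probability = (3/5)(6/11) + (2/5)(15/28) = 417/770.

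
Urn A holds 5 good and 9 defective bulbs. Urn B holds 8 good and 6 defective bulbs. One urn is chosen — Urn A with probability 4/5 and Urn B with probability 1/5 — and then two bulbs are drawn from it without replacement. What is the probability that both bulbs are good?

From Urn A: P(both good) = (5/14)(4/13) = 10/91.
From Urn B: P(both good) = (8/14)(7/13) = 4/13.
Total probability = (4/5)(10/91) + (1/5)(4/13) = 68/455.

68/455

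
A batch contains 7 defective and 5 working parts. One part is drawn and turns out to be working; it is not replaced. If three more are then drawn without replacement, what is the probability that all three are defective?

7/33

With the first part removed, 7 defective remain out of 11.
P = 7/11 × 6/10 × 5/9 = 210/990 = 7/33.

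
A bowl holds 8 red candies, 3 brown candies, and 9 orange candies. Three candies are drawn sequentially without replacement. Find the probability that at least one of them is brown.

23/57

P(no brown) = 17/20 × 16/19 × 15/18 = 4080/6840 = 34/57.
P(at least one) = 1 − 34/57 = 23/57.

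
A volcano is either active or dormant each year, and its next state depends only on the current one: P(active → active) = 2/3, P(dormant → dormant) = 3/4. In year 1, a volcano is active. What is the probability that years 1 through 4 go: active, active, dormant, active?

Year 1 is given. For each transition, use the conditional probability from the current state:
P(active | active) = 2/3; P(dormant | active) = 1/3; P(active | dormant) = 1/4.
P = 2/3 × 1/3 × 1/4 = 2/36 = 1/18.

1/18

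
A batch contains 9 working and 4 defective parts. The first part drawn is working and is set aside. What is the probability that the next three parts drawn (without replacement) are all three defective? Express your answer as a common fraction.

With the first part removed, 4 defective remain out of 12.
P = 4/12 × 3/11 × 2/10 = 24/1320 = 1/55.

1/55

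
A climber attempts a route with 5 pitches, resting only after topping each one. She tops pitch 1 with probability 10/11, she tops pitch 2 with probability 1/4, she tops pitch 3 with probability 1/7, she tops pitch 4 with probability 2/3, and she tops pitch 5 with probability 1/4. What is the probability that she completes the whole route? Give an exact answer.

The events are sequential, so multiply the conditional probabilities:
P = 10/11 × 1/4 × 1/7 × 2/3 × 1/4 = 20/3696 = 5/924.

5/924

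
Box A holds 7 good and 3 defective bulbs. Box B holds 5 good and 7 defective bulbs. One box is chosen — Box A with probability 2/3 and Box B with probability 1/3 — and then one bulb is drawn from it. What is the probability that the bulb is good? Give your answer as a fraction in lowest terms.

109/180

From Box A: P(good) = 7/10.
From Box B: P(good) = 5/12.
Total probability = (2/3)(7/10) + (1/3)(5/12) = 109/180.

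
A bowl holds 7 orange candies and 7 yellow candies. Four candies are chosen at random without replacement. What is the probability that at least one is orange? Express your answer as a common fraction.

P(no orange) = 7/14 × 6/13 × 5/12 × 4/11 = 840/24024 = 5/143.
P(at least one) = 1 − 5/143 = 138/143.

138/143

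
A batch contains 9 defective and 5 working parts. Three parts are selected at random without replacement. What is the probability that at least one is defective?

P(no defective) = 5/14 × 4/13 × 3/12 = 60/2184 = 5/182.
P(at least one) = 1 − 5/182 = 177/182.

177/182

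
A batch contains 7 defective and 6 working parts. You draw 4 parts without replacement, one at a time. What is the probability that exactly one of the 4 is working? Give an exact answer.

One ordering (working drawn first) has probability 6/13 × 7/12 × 6/11 × 5/10 = 1260/17160 = 21/286.
There are C(4,1) = 4 such orderings, each equally likely, so P = 4 × 21/286 = 42/143.

42/143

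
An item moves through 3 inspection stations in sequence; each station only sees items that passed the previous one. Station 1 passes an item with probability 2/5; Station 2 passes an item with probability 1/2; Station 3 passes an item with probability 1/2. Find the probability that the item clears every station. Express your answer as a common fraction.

1/10

The events are sequential, so multiply the conditional probabilities:
P = 2/5 × 1/2 × 1/2 = 2/20 = 1/10.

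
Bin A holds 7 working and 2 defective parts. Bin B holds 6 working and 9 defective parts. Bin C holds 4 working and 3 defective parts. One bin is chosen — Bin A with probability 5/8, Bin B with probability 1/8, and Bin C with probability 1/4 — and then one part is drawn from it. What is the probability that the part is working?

1711/2520

From Bin A: P(working) = 7/9.
From Bin B: P(working) = 6/15.
From Bin C: P(working) = 4/7.
Total probability = (5/8)(7/9) + (1/8)(6/15) + (1/4)(4/7) = 1711/2520.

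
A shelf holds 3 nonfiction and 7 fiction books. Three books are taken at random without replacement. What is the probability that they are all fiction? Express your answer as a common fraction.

7/24

P = 7/10 × 6/9 × 5/8 = 210/720 = 7/24.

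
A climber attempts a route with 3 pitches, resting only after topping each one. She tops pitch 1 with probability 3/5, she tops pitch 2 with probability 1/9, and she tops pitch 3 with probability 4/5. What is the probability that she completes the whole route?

Multiplying along the chain,
P = 3/5 × 1/9 × 4/5 = 12/225 = 4/75.

4/75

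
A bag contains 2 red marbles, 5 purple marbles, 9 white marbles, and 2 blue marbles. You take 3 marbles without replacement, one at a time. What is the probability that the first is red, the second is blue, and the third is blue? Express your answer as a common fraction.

Each draw changes the counts, so multiply the conditional probabilities along the sequence:
P = 2/18 × 2/17 × 1/16 = 4/4896 = 1/1224.

1/1224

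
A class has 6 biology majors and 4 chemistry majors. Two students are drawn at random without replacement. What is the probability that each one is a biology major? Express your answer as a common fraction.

1/3

P(every draw is a biology major) = 6/10 × 5/9 = 30/90 = 1/3.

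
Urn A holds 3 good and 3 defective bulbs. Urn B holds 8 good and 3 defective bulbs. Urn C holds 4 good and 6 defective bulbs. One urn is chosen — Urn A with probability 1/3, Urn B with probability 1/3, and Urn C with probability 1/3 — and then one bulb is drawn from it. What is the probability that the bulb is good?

From Urn A: P(good) = 3/6.
From Urn B: P(good) = 8/11.
From Urn C: P(good) = 4/10.
Total probability = (1/3)(3/6) + (1/3)(8/11) + (1/3)(4/10) = 179/330.

179/330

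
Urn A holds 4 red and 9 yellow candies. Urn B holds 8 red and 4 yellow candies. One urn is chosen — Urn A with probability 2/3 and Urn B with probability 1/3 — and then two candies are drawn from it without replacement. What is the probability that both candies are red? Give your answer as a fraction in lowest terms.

From Urn A: P(both red) = (4/13)(3/12) = 1/13.
From Urn B: P(both red) = (8/12)(7/11) = 14/33.
Total probability = (2/3)(1/13) + (1/3)(14/33) = 248/1287.

248/1287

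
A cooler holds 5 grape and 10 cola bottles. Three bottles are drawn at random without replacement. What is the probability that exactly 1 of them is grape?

45/91

One ordering (grape drawn first) has probability 5/15 × 10/14 × 9/13 = 450/2730 = 15/91.
There are C(3,1) = 3 such orderings, each equally likely, so P = 3 × 15/91 = 45/91.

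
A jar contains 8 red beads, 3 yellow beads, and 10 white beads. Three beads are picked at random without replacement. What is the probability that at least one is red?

P(no red) = 13/21 × 12/20 × 11/19 = 1716/7980 = 143/665.
P(at least one) = 1 − 143/665 = 522/665.

522/665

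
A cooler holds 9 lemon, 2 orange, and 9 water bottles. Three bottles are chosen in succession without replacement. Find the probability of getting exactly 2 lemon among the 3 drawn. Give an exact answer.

33/95

One ordering (lemon drawn first) has probability 9/20 × 8/19 × 11/18 = 792/6840 = 11/95.
There are C(3,2) = 3 such orderings, each equally likely, so P = 3 × 11/95 = 33/95.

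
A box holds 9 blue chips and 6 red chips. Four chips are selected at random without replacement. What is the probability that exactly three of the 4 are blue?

24/65

One ordering (blue drawn first) has probability 9/15 × 8/14 × 7/13 × 6/12 = 3024/32760 = 6/65.
There are C(4,3) = 4 such orderings, each equally likely, so P = 4 × 6/65 = 24/65.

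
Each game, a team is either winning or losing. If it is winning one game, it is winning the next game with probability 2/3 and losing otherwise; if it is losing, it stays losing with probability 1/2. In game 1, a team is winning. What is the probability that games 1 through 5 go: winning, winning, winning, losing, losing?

2/27

Game 1 is given. For each transition, use the conditional probability from the current state:
P(winning | winning) = 2/3; P(winning | winning) = 2/3; P(losing | winning) = 1/3; P(losing | losing) = 1/2.
P = 2/3 × 2/3 × 1/3 × 1/2 = 4/54 = 2/27.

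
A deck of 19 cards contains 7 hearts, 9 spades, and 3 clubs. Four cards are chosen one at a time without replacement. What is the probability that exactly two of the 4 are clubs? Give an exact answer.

30/323

One ordering (clubs drawn first) has probability 3/19 × 2/18 × 16/17 × 15/16 = 1440/93024 = 5/323.
There are C(4,2) = 6 such orderings, each equally likely, so P = 6 × 5/323 = 30/323.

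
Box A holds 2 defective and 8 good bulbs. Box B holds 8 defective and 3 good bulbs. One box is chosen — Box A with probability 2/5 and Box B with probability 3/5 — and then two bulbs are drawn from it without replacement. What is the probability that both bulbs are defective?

From Box A: P(both defective) = (2/10)(1/9) = 1/45.
From Box B: P(both defective) = (8/11)(7/10) = 28/55.
Total probability = (2/5)(1/45) + (3/5)(28/55) = 778/2475.

778/2475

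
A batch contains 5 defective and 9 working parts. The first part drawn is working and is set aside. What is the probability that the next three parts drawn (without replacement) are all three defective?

5/143

After the first draw, 5 of the remaining 13 parts are defective.
P = 5/13 × 4/12 × 3/11 = 60/1716 = 5/143.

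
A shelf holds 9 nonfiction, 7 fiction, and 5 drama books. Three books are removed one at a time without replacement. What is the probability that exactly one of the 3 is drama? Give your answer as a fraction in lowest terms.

60/133

One ordering (drama drawn first) has probability 5/21 × 16/20 × 15/19 = 1200/7980 = 20/133.
There are C(3,1) = 3 such orderings, each equally likely, so P = 3 × 20/133 = 60/133.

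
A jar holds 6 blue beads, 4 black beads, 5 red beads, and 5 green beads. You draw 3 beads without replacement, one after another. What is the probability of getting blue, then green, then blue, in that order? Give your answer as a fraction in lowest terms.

5/228

Each draw changes the counts, so multiply the conditional probabilities along the sequence:
P = 6/20 × 5/19 × 5/18 = 150/6840 = 5/228.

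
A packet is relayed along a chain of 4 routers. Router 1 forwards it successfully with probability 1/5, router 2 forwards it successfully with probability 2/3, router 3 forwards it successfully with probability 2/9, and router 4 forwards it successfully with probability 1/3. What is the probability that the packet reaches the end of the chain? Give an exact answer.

4/405

The events are sequential, so multiply the conditional probabilities:
P = 1/5 × 2/3 × 2/9 × 1/3 = 4/405.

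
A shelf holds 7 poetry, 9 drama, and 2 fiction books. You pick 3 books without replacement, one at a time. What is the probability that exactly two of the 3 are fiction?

1/51

One ordering (fiction drawn first) has probability 2/18 × 1/17 × 16/16 = 32/4896 = 1/153.
There are C(3,2) = 3 such orderings, each equally likely, so P = 3 × 1/153 = 1/51.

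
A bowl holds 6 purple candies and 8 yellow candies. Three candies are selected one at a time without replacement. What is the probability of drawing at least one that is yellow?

P(no yellow) = 6/14 × 5/13 × 4/12 = 120/2184 = 5/91.
P(at least one) = 1 − 5/91 = 86/91.

86/91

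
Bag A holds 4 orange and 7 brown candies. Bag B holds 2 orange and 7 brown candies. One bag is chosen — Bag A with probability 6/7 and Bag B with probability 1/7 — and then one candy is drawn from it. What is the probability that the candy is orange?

From Bag A: P(orange) = 4/11.
From Bag B: P(orange) = 2/9.
Total probability = (6/7)(4/11) + (1/7)(2/9) = 34/99.

34/99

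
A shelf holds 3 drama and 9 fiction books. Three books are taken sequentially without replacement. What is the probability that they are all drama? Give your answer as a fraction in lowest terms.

1/220

P(every draw is drama) = 3/12 × 2/11 × 1/10 = 6/1320 = 1/220.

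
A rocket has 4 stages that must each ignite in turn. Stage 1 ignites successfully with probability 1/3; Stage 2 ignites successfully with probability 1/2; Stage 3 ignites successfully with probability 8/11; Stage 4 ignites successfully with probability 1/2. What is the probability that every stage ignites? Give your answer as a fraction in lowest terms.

Each stage is reached only if all earlier stages succeed, so
P = 1/3 × 1/2 × 8/11 × 1/2 = 8/132 = 2/33.

2/33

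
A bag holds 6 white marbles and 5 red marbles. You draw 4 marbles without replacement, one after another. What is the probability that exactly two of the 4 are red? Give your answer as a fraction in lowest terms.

5/11

One ordering (red drawn first) has probability 5/11 × 4/10 × 6/9 × 5/8 = 600/7920 = 5/66.
There are C(4,2) = 6 such orderings, each equally likely, so P = 6 × 5/66 = 5/11.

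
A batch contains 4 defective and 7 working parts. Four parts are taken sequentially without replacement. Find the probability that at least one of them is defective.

59/66

P(no defective) = 7/11 × 6/10 × 5/9 × 4/8 = 840/7920 = 7/66.
P(at least one) = 1 − 7/66 = 59/66.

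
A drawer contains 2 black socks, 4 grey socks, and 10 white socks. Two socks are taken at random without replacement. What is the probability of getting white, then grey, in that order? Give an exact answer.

1/6

Each draw changes the counts, so multiply the conditional probabilities along the sequence:
P = 10/16 × 4/15 = 40/240 = 1/6.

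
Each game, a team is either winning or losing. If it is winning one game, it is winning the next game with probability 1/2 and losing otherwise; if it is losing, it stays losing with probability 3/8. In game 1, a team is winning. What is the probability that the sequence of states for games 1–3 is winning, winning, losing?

Game 1 is given. For each transition, use the conditional probability from the current state:
P(winning | winning) = 1/2; P(losing | winning) = 1/2.
P = 1/2 × 1/2 = 1/4.

1/4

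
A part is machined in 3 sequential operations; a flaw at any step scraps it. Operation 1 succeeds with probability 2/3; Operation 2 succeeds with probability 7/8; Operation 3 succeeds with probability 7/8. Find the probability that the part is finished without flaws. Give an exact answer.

Each stage is reached only if all earlier stages succeed, so
P = 2/3 × 7/8 × 7/8 = 98/192 = 49/96.

49/96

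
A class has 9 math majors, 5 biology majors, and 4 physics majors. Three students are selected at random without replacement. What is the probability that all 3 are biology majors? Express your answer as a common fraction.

P(all biology majors) = 5/18 × 4/17 × 3/16 = 60/4896 = 5/408.

5/408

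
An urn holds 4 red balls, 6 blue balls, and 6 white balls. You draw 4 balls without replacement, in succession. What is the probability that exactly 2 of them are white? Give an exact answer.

One ordering (white drawn first) has probability 6/16 × 5/15 × 10/14 × 9/13 = 2700/43680 = 45/728.
There are C(4,2) = 6 such orderings, each equally likely, so P = 6 × 45/728 = 135/364.

135/364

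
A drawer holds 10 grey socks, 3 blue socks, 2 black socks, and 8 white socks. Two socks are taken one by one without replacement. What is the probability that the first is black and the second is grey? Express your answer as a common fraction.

10/253

Chain rule:
P = 2/23 × 10/22 = 20/506 = 10/253.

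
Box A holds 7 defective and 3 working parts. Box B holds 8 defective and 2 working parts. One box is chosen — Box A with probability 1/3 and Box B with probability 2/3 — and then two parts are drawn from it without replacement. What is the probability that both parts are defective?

77/135

From Box A: P(both defective) = (7/10)(6/9) = 7/15.
From Box B: P(both defective) = (8/10)(7/9) = 28/45.
Total probability = (1/3)(7/15) + (2/3)(28/45) = 77/135.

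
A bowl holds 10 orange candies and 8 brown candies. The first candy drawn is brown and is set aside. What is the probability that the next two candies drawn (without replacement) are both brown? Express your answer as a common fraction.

21/136

After the first draw, 7 of the remaining 17 candies are brown.
P = 7/17 × 6/16 = 42/272 = 21/136.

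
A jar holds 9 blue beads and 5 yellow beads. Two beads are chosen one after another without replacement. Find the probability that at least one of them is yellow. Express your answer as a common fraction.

P(no yellow) = 9/14 × 8/13 = 72/182 = 36/91.
P(at least one) = 1 − 36/91 = 55/91.

55/91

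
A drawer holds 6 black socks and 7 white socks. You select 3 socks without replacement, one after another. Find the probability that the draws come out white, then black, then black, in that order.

Multiply the probability of each draw given the previous ones:
P = 7/13 × 6/12 × 5/11 = 210/1716 = 35/286.

35/286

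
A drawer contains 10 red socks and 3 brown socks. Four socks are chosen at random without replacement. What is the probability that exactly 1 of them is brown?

72/143

One ordering (brown drawn first) has probability 3/13 × 10/12 × 9/11 × 8/10 = 2160/17160 = 18/143.
There are C(4,1) = 4 such orderings, each equally likely, so P = 4 × 18/143 = 72/143.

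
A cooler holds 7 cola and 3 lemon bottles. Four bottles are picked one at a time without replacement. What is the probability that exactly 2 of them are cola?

One ordering (cola drawn first) has probability 7/10 × 6/9 × 3/8 × 2/7 = 252/5040 = 1/20.
There are C(4,2) = 6 such orderings, each equally likely, so P = 6 × 1/20 = 3/10.

3/10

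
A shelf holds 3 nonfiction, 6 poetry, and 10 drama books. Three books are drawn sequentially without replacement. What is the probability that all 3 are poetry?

20/969

P = 6/19 × 5/18 × 4/17 = 120/5814 = 20/969.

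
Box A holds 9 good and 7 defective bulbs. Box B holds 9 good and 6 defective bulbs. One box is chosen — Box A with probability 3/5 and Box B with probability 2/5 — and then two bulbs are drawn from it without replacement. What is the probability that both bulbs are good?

From Box A: P(both good) = (9/16)(8/15) = 3/10.
From Box B: P(both good) = (9/15)(8/14) = 12/35.
Total probability = (3/5)(3/10) + (2/5)(12/35) = 111/350.

111/350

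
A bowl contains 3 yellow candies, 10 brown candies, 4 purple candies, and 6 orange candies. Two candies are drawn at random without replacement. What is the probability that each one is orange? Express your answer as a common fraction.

15/253

P(all orange) = 6/23 × 5/22 = 30/506 = 15/253.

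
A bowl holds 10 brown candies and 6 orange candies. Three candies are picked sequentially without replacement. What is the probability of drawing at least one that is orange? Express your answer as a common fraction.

11/14

P(no orange) = 10/16 × 9/15 × 8/14 = 720/3360 = 3/14.
P(at least one) = 1 − 3/14 = 11/14.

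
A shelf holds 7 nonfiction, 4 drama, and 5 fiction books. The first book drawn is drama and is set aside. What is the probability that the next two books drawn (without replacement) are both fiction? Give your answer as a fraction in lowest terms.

With the first book removed, 5 fiction remain out of 15.
P = 5/15 × 4/14 = 20/210 = 2/21.

2/21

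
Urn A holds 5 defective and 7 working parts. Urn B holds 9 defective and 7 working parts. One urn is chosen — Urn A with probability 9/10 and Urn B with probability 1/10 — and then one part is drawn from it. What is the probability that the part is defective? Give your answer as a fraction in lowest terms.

69/160

From Urn A: P(defective) = 5/12.
From Urn B: P(defective) = 9/16.
Total probability = (9/10)(5/12) + (1/10)(9/16) = 69/160.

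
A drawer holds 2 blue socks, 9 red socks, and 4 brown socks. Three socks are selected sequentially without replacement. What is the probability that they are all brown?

4/455

P(all brown) = 4/15 × 3/14 × 2/13 = 24/2730 = 4/455.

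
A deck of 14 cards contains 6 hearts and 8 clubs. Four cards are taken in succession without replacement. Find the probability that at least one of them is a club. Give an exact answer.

986/1001

P(no clubs) = 6/14 × 5/13 × 4/12 × 3/11 = 360/24024 = 15/1001.
P(at least one) = 1 − 15/1001 = 986/1001.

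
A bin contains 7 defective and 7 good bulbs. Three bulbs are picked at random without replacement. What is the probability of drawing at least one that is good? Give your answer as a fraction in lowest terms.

P(no good) = 7/14 × 6/13 × 5/12 = 210/2184 = 5/52.
P(at least one) = 1 − 5/52 = 47/52.

47/52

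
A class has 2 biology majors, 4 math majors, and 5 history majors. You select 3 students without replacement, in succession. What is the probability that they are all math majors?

4/165

P = 4/11 × 3/10 × 2/9 = 24/990 = 4/165.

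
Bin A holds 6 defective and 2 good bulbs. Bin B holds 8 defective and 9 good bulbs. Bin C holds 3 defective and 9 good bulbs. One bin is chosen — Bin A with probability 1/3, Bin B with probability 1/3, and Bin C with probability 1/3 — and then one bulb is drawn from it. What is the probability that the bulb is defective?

From Bin A: P(defective) = 6/8.
From Bin B: P(defective) = 8/17.
From Bin C: P(defective) = 3/12.
Total probability = (1/3)(6/8) + (1/3)(8/17) + (1/3)(3/12) = 25/51.

25/51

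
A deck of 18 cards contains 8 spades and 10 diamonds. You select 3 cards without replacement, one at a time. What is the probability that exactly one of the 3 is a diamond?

35/102

One ordering (a diamond drawn first) has probability 10/18 × 8/17 × 7/16 = 560/4896 = 35/306.
There are C(3,1) = 3 such orderings, each equally likely, so P = 3 × 35/306 = 35/102.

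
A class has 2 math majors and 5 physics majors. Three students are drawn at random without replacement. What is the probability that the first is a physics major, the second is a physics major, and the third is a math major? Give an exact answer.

Each draw changes the counts, so multiply the conditional probabilities along the sequence:
P = 5/7 × 4/6 × 2/5 = 40/210 = 4/21.

4/21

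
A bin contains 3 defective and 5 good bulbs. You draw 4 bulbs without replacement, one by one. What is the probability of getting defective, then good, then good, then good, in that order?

Chain rule:
P = 3/8 × 5/7 × 4/6 × 3/5 = 180/1680 = 3/28.

3/28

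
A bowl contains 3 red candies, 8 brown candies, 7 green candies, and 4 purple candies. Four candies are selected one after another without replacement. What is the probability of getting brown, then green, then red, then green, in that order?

6/1045

Chain rule:
P = 8/22 × 7/21 × 3/20 × 6/19 = 1008/175560 = 6/1045.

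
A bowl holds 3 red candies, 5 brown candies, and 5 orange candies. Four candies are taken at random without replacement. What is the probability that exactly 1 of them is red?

72/143

One ordering (red drawn first) has probability 3/13 × 10/12 × 9/11 × 8/10 = 2160/17160 = 18/143.
There are C(4,1) = 4 such orderings, each equally likely, so P = 4 × 18/143 = 72/143.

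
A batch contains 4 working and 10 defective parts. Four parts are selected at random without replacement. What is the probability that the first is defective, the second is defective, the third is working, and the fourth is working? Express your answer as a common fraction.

Each draw changes the counts, so multiply the conditional probabilities along the sequence:
P = 10/14 × 9/13 × 4/12 × 3/11 = 1080/24024 = 45/1001.

45/1001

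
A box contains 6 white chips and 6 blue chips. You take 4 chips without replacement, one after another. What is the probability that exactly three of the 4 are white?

8/33

One ordering (white drawn first) has probability 6/12 × 5/11 × 4/10 × 6/9 = 720/11880 = 2/33.
There are C(4,3) = 4 such orderings, each equally likely, so P = 4 × 2/33 = 8/33.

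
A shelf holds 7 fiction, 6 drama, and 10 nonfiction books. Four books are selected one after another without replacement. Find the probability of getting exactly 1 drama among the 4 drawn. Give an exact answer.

816/1771

One ordering (drama drawn first) has probability 6/23 × 17/22 × 16/21 × 15/20 = 24480/212520 = 204/1771.
There are C(4,1) = 4 such orderings, each equally likely, so P = 4 × 204/1771 = 816/1771.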